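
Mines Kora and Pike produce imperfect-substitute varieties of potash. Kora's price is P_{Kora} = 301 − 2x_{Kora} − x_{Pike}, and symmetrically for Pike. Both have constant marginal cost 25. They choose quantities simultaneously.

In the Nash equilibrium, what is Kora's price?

135.4

Mine Kora's profit: π = x_{Kora}(301 − 2x_{Kora} − x_{Pike}) − 25x_{Kora}.
∂π/∂x_{Kora} = 276 − 4x_{Kora} − x_{Pike} = 0 ⇒ x_{Kora} = 69 − 0.25x_{Pike}.
The game is symmetric, so in equilibrium x_{Pike} = x_{Kora}: the reaction function gives 1.25x_{Kora} = 69, hence x_{Kora} = 55.2.
P_{Kora} = 301 − 2·55.2 − 55.2 = 135.4.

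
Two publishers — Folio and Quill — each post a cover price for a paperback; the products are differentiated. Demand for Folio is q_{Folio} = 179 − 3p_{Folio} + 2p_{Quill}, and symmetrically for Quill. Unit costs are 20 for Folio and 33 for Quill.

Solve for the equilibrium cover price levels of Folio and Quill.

Folio's profit: π = (p_{Folio} − 20)(179 − 3p_{Folio} + 2p_{Quill}).
∂π/∂p_{Folio} = 239 − 6p_{Folio} + 2p_{Quill} = 0 ⇒ p_{Folio} = 239/6 + (1/3)p_{Quill}.
Similarly p_{Quill} = 139/3 + (1/3)p_{Folio}.
Solving the two reaction functions simultaneously: (1 − (1/3)(1/3))p_{Folio} = 239/6 + (1/3)·(139/3), so (8/9)p_{Folio} = 995/18 and p_{Folio} = 62.1875.
Then p_{Quill} = 139/3 + (1/3)·62.1875 = 67.0625.

62.1875, 67.0625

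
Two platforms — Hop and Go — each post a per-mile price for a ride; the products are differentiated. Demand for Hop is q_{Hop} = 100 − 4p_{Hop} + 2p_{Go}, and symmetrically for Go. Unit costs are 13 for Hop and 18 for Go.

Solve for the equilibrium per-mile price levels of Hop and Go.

Hop's profit: π = (p_{Hop} − 13)(100 − 4p_{Hop} + 2p_{Go}).
∂π/∂p_{Hop} = 152 − 8p_{Hop} + 2p_{Go} = 0 ⇒ p_{Hop} = 19 + 0.25p_{Go}.
Similarly p_{Go} = 21.5 + 0.25p_{Hop}.
Solving the two reaction functions simultaneously: (1 − (0.25)(0.25))p_{Hop} = 19 + 0.25·21.5, so 0.9375p_{Hop} = 24.375 and p_{Hop} = 26.
Then p_{Go} = 21.5 + 0.25·26 = 28.

26, 28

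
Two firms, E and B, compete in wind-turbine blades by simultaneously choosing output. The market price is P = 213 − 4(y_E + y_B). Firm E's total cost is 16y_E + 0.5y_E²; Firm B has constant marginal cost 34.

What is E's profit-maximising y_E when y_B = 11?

17

Firm E's profit: π = y_E(213 − 4(y_E + y_B)) − 16y_E − 0.5y_E².
∂π/∂y_E = 197 − 9y_E − 4y_B = 0, so y_E = 197/9 − (4/9)y_B.
At y_B = 11: y_E = 197/9 − (4/9)·11 = 17.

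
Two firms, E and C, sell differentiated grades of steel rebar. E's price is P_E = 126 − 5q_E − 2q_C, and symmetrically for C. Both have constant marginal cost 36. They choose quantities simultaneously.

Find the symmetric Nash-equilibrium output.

Firm E's profit: π = q_E(126 − 5q_E − 2q_C) − 36q_E.
∂π/∂q_E = 90 − 10q_E − 2q_C = 0 ⇒ q_E = 9 − 0.2q_C.
Setting q_E = q_C in the reaction function: q_E = 9 − 0.2q_E, so q_E = 9 / 1.2 = 7.5.

7.5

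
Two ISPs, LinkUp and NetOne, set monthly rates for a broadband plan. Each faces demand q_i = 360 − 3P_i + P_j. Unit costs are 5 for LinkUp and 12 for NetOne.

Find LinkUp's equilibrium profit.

LinkUp's profit: π = (P_{LinkUp} − 5)(360 − 3P_{LinkUp} + P_{NetOne}).
∂π/∂P_{LinkUp} = 375 − 6P_{LinkUp} + P_{NetOne} = 0 ⇒ P_{LinkUp} = 62.5 + (1/6)P_{NetOne}.
Similarly P_{NetOne} = 66 + (1/6)P_{LinkUp}.
Solving the two reaction functions simultaneously: (1 − (1/6)(1/6))P_{LinkUp} = 62.5 + (1/6)·66, so (35/36)P_{LinkUp} = 73.5 and P_{LinkUp} = 75.6.
Then P_{NetOne} = 66 + (1/6)·75.6 = 78.6.
q_{LinkUp} = 360 − 3·75.6 + 78.6 = 211.8.
Profit = (75.6 − 5)·211.8 = 14953.08.

14953.08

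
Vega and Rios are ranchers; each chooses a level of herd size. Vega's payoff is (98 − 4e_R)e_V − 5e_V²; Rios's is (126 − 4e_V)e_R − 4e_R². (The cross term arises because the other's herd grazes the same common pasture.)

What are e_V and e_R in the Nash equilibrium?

4.375, 13.5625

Expanding Vega's payoff: 98e_V − 4e_Re_V − 5e_V².
∂π/∂e_V = 98 − 4e_R − 10e_V = 0, so e_V = 9.8 − 0.4e_R.
Likewise for Rios: e_R = 15.75 − 0.5e_V.
Substituting the second reaction function into the first: e_V = 9.8 − 0.4(15.75 − 0.5e_V), which gives 0.8e_V = 3.5 ⇒ e_V = 4.375.
Then e_R = 15.75 − 0.5·4.375 = 13.5625.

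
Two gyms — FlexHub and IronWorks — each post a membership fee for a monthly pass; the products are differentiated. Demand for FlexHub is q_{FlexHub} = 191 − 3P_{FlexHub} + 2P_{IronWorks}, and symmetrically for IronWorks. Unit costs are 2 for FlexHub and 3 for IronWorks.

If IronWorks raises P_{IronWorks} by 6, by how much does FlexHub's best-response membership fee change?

FlexHub's profit: π = (P_{FlexHub} − 2)(191 − 3P_{FlexHub} + 2P_{IronWorks}).
∂π/∂P_{FlexHub} = 197 − 6P_{FlexHub} + 2P_{IronWorks} = 0 ⇒ P_{FlexHub} = 197/6 + (1/3)P_{IronWorks}.
The reaction-function slope is 1/3, so a 6-unit rise in P_{IronWorks} moves P_{FlexHub} by 1/3 × 6 = 2. FlexHub's best response rises — the actions are strategic complements.

2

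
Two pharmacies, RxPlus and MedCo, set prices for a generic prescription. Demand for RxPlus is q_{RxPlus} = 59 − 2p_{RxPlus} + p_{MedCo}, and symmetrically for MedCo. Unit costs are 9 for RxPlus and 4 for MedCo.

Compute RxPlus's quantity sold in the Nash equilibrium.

RxPlus's profit: π = (p_{RxPlus} − 9)(59 − 2p_{RxPlus} + p_{MedCo}).
∂π/∂p_{RxPlus} = 77 − 4p_{RxPlus} + p_{MedCo} = 0 ⇒ p_{RxPlus} = 19.25 + 0.25p_{MedCo}.
Similarly p_{MedCo} = 16.75 + 0.25p_{RxPlus}.
Plugging p_{MedCo} into RxPlus's best response: p_{RxPlus} = 19.25 + 0.25(16.75 + 0.25p_{RxPlus}) ⇒ 0.9375p_{RxPlus} = 23.4375, so p_{RxPlus} = 25.
Then p_{MedCo} = 16.75 + 0.25·25 = 23.
q_{RxPlus} = 59 − 2·25 + 23 = 32.

32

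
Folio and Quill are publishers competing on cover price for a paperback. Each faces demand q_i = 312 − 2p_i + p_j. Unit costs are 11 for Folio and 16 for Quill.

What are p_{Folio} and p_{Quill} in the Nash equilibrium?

112, 114

Folio's profit: π = (p_{Folio} − 11)(312 − 2p_{Folio} + p_{Quill}).
∂π/∂p_{Folio} = 334 − 4p_{Folio} + p_{Quill} = 0 ⇒ p_{Folio} = 83.5 + 0.25p_{Quill}.
Similarly p_{Quill} = 86 + 0.25p_{Folio}.
Plugging p_{Quill} into Folio's best response: p_{Folio} = 83.5 + 0.25(86 + 0.25p_{Folio}) ⇒ 0.9375p_{Folio} = 105, so p_{Folio} = 112.
Then p_{Quill} = 86 + 0.25·112 = 114.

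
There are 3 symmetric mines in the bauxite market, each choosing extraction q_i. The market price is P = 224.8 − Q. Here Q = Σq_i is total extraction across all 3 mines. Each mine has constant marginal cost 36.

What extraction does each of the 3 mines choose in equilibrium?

47.2

A representative mine's profit is π_i = q_i(224.8 − Q) − 36q_i, with Q = q_i + Σ_{j≠i} q_j.
First-order condition: 188.8 − 2q_i − Σ_{j≠i} q_j = 0.
In a symmetric equilibrium every mine chooses the same q, so Σ_{j≠i} q_j = 2q. The condition becomes 188.8 − 4q = 0, giving q = 188.8/4 = 47.2.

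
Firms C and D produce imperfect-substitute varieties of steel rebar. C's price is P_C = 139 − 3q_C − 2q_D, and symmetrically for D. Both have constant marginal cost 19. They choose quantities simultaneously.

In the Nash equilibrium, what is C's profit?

675

Firm C's profit: π = q_C(139 − 3q_C − 2q_D) − 19q_C.
∂π/∂q_C = 120 − 6q_C − 2q_D = 0 ⇒ q_C = 20 − (1/3)q_D.
The game is symmetric, so in equilibrium q_D = q_C: the reaction function gives (4/3)q_C = 20, hence q_C = 15.
P_C = 139 − 3·15 − 2·15 = 64.
Profit = (64 − 19)·15 = 675.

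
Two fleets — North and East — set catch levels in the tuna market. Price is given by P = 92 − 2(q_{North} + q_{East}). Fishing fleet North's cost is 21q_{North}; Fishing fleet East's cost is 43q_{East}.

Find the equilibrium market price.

52

Fishing fleet North's profit: π = q_{North}(92 − 2(q_{North} + q_{East})) − 21q_{North}.
∂π/∂q_{North} = 71 − 4q_{North} − 2q_{East} = 0, so q_{North} = 17.75 − 0.5q_{East}.
By the same steps for East: q_{East} = 12.25 − 0.5q_{North}.
Plugging q_{East} into North's best response: q_{North} = 17.75 − 0.5(12.25 − 0.5q_{North}) ⇒ 0.75q_{North} = 11.625, so q_{North} = 15.5.
Then q_{East} = 12.25 − 0.5·15.5 = 4.5.
Equilibrium price: P = 92 − 2·20 = 52.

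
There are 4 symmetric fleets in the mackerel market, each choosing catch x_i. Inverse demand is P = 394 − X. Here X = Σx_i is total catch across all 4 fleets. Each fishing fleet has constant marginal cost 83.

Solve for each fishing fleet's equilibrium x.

62.2

A representative fishing fleet's profit is π_i = x_i(394 − X) − 83x_i, with X = x_i + Σ_{j≠i} x_j.
First-order condition: 311 − 2x_i − Σ_{j≠i} x_j = 0.
Imposing symmetry (x_j = x for all j) turns Σ_{j≠i} x_j into 3x, so 311 = 5x and x = 62.2.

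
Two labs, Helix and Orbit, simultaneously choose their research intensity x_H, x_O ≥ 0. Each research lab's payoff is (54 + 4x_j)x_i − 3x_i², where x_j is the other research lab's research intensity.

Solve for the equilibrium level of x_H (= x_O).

Helix's payoff is (54 + 4x_O)x_H − 3x_H².
∂π/∂x_H = 54 + 4x_O − 6x_H = 0, so x_H = 9 + (2/3)x_O.
Setting x_H = x_O in the reaction function: x_H = 9 + (2/3)x_H, so x_H = 9 / (1/3) = 27.

27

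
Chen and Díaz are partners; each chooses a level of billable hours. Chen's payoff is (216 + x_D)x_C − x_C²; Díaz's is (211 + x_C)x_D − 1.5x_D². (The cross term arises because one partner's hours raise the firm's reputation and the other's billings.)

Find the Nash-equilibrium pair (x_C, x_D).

171.8, 127.6

Expanding Chen's payoff: 216x_C + x_Dx_C − x_C².
∂π/∂x_C = 216 + x_D − 2x_C = 0, so x_C = 108 + 0.5x_D.
Likewise for Díaz: x_D = 211/3 + (1/3)x_C.
Substituting the second reaction function into the first: x_C = 108 + 0.5(211/3 + (1/3)x_C), which gives (5/6)x_C = 859/6 ⇒ x_C = 171.8.
Then x_D = 211/3 + (1/3)·171.8 = 127.6.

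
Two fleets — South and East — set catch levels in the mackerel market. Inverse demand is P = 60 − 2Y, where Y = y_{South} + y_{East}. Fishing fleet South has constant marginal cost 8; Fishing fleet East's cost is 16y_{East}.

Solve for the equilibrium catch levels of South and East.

10, 6

Fishing fleet South's profit: π = y_{South}(60 − 2(y_{South} + y_{East})) − 8y_{South}.
∂π/∂y_{South} = 52 − 4y_{South} − 2y_{East} = 0, so y_{South} = 13 − 0.5y_{East}.
By the same steps for East: y_{East} = 11 − 0.5y_{South}.
Plugging y_{East} into South's best response: y_{South} = 13 − 0.5(11 − 0.5y_{South}) ⇒ 0.75y_{South} = 7.5, so y_{South} = 10.
Then y_{East} = 11 − 0.5·10 = 6.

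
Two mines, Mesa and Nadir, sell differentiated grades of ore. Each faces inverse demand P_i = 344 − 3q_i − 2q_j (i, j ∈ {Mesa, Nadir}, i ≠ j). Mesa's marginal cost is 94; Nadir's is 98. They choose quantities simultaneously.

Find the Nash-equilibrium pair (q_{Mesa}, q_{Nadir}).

Mine Mesa's profit: π = q_{Mesa}(344 − 3q_{Mesa} − 2q_{Nadir}) − 94q_{Mesa}.
∂π/∂q_{Mesa} = 250 − 6q_{Mesa} − 2q_{Nadir} = 0 ⇒ q_{Mesa} = 125/3 − (1/3)q_{Nadir}.
Similarly q_{Nadir} = 41 − (1/3)q_{Mesa}.
Substituting the second reaction function into the first: q_{Mesa} = 125/3 − (1/3)(41 − (1/3)q_{Mesa}), which gives (8/9)q_{Mesa} = 28 ⇒ q_{Mesa} = 31.5.
Then q_{Nadir} = 41 − (1/3)·31.5 = 30.5.

31.5, 30.5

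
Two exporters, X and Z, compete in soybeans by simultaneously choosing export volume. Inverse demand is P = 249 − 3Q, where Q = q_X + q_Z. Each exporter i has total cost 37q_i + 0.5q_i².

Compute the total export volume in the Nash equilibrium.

42.4

Exporter X's profit: π = q_X(249 − 3(q_X + q_Z)) − 37q_X − 0.5q_X².
∂π/∂q_X = 212 − 7q_X − 3q_Z = 0, so q_X = 212/7 − (3/7)q_Z.
By symmetry q_Z = q_X; substituting into the reaction function, (10/7)q_X = 212/7 and q_X = 21.2.
Total export volume: 21.2 + 21.2 = 42.4.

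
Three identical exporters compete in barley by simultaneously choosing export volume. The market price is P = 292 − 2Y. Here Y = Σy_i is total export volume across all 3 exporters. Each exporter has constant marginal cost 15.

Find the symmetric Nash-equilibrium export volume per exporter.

34.625

A representative exporter's profit is π_i = y_i(292 − 2Y) − 15y_i, with Y = y_i + Σ_{j≠i} y_j.
First-order condition: 277 − 4y_i − 2Σ_{j≠i} y_j = 0.
In a symmetric equilibrium every exporter chooses the same y, so Σ_{j≠i} y_j = 2y. The condition becomes 277 − 8y = 0, giving y = 277/8 = 34.625.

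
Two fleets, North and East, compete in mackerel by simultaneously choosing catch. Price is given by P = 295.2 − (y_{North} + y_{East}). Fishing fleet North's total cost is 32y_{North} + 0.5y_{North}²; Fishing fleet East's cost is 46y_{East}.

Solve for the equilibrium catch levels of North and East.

Fishing fleet North's profit: π = y_{North}(295.2 − (y_{North} + y_{East})) − 32y_{North} − 0.5y_{North}².
∂π/∂y_{North} = 263.2 − 3y_{North} − y_{East} = 0, so y_{North} = 1316/15 − (1/3)y_{East}.
For East: ∂π/∂y_{East} = 249.2 − 2y_{East} − y_{North} = 0 ⇒ y_{East} = 124.6 − 0.5y_{North}.
Plugging y_{East} into North's best response: y_{North} = 1316/15 − (1/3)(124.6 − 0.5y_{North}) ⇒ (5/6)y_{North} = 46.2, so y_{North} = 55.44.
Then y_{East} = 124.6 − 0.5·55.44 = 96.88.

55.44, 96.88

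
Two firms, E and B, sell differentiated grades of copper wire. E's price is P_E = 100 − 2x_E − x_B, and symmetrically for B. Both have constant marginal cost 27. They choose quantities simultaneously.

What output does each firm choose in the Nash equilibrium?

14.6

Firm E's profit: π = x_E(100 − 2x_E − x_B) − 27x_E.
∂π/∂x_E = 73 − 4x_E − x_B = 0 ⇒ x_E = 18.25 − 0.25x_B.
Setting x_E = x_B in the reaction function: x_E = 18.25 − 0.25x_E, so x_E = 18.25 / 1.25 = 14.6.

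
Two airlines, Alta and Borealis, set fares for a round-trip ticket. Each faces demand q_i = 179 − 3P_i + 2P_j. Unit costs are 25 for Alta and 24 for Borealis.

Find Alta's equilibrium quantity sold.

Alta's profit: π = (P_{Alta} − 25)(179 − 3P_{Alta} + 2P_{Borealis}).
∂π/∂P_{Alta} = 254 − 6P_{Alta} + 2P_{Borealis} = 0 ⇒ P_{Alta} = 127/3 + (1/3)P_{Borealis}.
Similarly P_{Borealis} = 251/6 + (1/3)P_{Alta}.
Substituting the second reaction function into the first: P_{Alta} = 127/3 + (1/3)(251/6 + (1/3)P_{Alta}), which gives (8/9)P_{Alta} = 1013/18 ⇒ P_{Alta} = 63.3125.
Then P_{Borealis} = 251/6 + (1/3)·63.3125 = 62.9375.
q_{Alta} = 179 − 3·63.3125 + 2·62.9375 = 114.9375.

114.9375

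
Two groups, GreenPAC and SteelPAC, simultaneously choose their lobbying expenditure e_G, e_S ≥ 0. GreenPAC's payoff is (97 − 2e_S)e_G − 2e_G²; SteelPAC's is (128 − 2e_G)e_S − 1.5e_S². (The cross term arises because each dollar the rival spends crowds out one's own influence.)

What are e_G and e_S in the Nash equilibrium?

4.375, 39.75

Expanding GreenPAC's payoff: 97e_G − 2e_Se_G − 2e_G².
∂π/∂e_G = 97 − 2e_S − 4e_G = 0, so e_G = 24.25 − 0.5e_S.
Likewise for SteelPAC: e_S = 128/3 − (2/3)e_G.
Solving the two reaction functions simultaneously: (1 − (−0.5)(−2/3))e_G = 24.25 − 0.5·(128/3), so (2/3)e_G = 35/12 and e_G = 4.375.
Then e_S = 128/3 − (2/3)·4.375 = 39.75.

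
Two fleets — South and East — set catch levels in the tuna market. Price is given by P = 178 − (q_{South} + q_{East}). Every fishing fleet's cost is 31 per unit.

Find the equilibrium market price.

Fishing fleet South's profit: π = q_{South}(178 − (q_{South} + q_{East})) − 31q_{South}.
∂π/∂q_{South} = 147 − 2q_{South} − q_{East} = 0, so q_{South} = 73.5 − 0.5q_{East}.
The game is symmetric, so in equilibrium q_{East} = q_{South}: the reaction function gives 1.5q_{South} = 73.5, hence q_{South} = 49.
Equilibrium price: P = 178 − 98 = 80.

80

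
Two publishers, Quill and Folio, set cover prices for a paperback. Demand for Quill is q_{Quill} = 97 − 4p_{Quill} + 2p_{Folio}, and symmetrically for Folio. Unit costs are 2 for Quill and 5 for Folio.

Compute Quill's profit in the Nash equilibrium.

1011.24

Quill's profit: π = (p_{Quill} − 2)(97 − 4p_{Quill} + 2p_{Folio}).
∂π/∂p_{Quill} = 105 − 8p_{Quill} + 2p_{Folio} = 0 ⇒ p_{Quill} = 13.125 + 0.25p_{Folio}.
Similarly p_{Folio} = 14.625 + 0.25p_{Quill}.
Solving the two reaction functions simultaneously: (1 − (0.25)(0.25))p_{Quill} = 13.125 + 0.25·14.625, so 0.9375p_{Quill} = 537/32 and p_{Quill} = 17.9.
Then p_{Folio} = 14.625 + 0.25·17.9 = 19.1.
q_{Quill} = 97 − 4·17.9 + 2·19.1 = 63.6.
Profit = (17.9 − 2)·63.6 = 1011.24.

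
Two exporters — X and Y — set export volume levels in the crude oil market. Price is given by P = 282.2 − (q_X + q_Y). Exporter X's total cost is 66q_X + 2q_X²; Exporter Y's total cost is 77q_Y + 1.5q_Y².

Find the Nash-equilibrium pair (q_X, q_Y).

Exporter X's profit: π = q_X(282.2 − (q_X + q_Y)) − 66q_X − 2q_X².
∂π/∂q_X = 216.2 − 6q_X − q_Y = 0, so q_X = 1081/30 − (1/6)q_Y.
For Y: ∂π/∂q_Y = 205.2 − 5q_Y − q_X = 0 ⇒ q_Y = 41.04 − 0.2q_X.
Substituting the second reaction function into the first: q_X = 1081/30 − (1/6)(41.04 − 0.2q_X), which gives (29/30)q_X = 4379/150 ⇒ q_X = 30.2.
Then q_Y = 41.04 − 0.2·30.2 = 35.

30.2, 35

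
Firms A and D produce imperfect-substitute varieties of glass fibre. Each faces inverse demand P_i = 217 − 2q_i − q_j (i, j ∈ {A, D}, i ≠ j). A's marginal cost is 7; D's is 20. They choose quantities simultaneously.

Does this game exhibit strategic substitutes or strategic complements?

strategic substitutes

Firm A's profit: π = q_A(217 − 2q_A − q_D) − 7q_A.
∂π/∂q_A = 210 − 4q_A − q_D = 0 ⇒ q_A = 52.5 − 0.25q_D.
The best-response slope dq_A/dq_D = −0.25 < 0: the reaction function is downward-sloping, so the choices are strategic substitutes.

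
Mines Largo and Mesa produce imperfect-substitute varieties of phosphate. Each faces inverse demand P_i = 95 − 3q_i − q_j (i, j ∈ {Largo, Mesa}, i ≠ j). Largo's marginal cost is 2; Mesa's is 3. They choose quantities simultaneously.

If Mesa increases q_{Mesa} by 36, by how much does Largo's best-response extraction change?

Mine Largo's profit: π = q_{Largo}(95 − 3q_{Largo} − q_{Mesa}) − 2q_{Largo}.
∂π/∂q_{Largo} = 93 − 6q_{Largo} − q_{Mesa} = 0 ⇒ q_{Largo} = 15.5 − (1/6)q_{Mesa}.
The reaction-function slope is −1/6, so a 36-unit rise in q_{Mesa} moves q_{Largo} by −1/6 × 36 = −6. Largo's best response falls — the actions are strategic substitutes.

-6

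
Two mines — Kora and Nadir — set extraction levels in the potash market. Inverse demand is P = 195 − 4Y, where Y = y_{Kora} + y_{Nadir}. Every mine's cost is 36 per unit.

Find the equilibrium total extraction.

26.5

Mine Kora's profit: π = y_{Kora}(195 − 4(y_{Kora} + y_{Nadir})) − 36y_{Kora}.
∂π/∂y_{Kora} = 159 − 8y_{Kora} − 4y_{Nadir} = 0, so y_{Kora} = 19.875 − 0.5y_{Nadir}.
The game is symmetric, so in equilibrium y_{Nadir} = y_{Kora}: the reaction function gives 1.5y_{Kora} = 19.875, hence y_{Kora} = 13.25.
Total extraction: 13.25 + 13.25 = 26.5.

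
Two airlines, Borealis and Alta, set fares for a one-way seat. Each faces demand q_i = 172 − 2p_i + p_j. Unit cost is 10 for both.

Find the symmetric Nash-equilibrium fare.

64

Borealis's profit: π = (p_{Borealis} − 10)(172 − 2p_{Borealis} + p_{Alta}).
∂π/∂p_{Borealis} = 192 − 4p_{Borealis} + p_{Alta} = 0 ⇒ p_{Borealis} = 48 + 0.25p_{Alta}.
The game is symmetric, so in equilibrium p_{Alta} = p_{Borealis}: the reaction function gives 0.75p_{Borealis} = 48, hence p_{Borealis} = 64.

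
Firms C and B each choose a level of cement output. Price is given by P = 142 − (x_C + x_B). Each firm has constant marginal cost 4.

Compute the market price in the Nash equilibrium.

50

Firm C's profit: π = x_C(142 − (x_C + x_B)) − 4x_C.
∂π/∂x_C = 138 − 2x_C − x_B = 0, so x_C = 69 − 0.5x_B.
Setting x_C = x_B in the reaction function: x_C = 69 − 0.5x_C, so x_C = 69 / 1.5 = 46.
Equilibrium price: P = 142 − 92 = 50.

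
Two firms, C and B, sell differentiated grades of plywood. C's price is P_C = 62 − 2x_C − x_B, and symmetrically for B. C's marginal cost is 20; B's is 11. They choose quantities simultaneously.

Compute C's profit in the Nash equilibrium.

Firm C's profit: π = x_C(62 − 2x_C − x_B) − 20x_C.
∂π/∂x_C = 42 − 4x_C − x_B = 0 ⇒ x_C = 10.5 − 0.25x_B.
Similarly x_B = 12.75 − 0.25x_C.
Solving the two reaction functions simultaneously: (1 − (−0.25)(−0.25))x_C = 10.5 − 0.25·12.75, so 0.9375x_C = 7.3125 and x_C = 7.8.
Then x_B = 12.75 − 0.25·7.8 = 10.8.
P_C = 62 − 2·7.8 − 10.8 = 35.6.
Profit = (35.6 − 20)·7.8 = 121.68.

121.68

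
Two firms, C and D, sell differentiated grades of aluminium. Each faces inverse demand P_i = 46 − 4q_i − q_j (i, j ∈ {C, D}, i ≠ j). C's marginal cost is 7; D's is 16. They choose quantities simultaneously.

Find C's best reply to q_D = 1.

4.75

Firm C's profit: π = q_C(46 − 4q_C − q_D) − 7q_C.
∂π/∂q_C = 39 − 8q_C − q_D = 0 ⇒ q_C = 4.875 − 0.125q_D.
At q_D = 1: q_C = 4.875 − 0.125·1 = 4.75.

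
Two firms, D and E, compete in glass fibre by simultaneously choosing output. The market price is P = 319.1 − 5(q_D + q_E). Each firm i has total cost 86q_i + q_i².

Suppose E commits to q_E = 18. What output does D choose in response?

Firm D's profit: π = q_D(319.1 − 5(q_D + q_E)) − 86q_D − q_D².
∂π/∂q_D = 233.1 − 12q_D − 5q_E = 0, so q_D = 19.425 − (5/12)q_E.
At q_E = 18: q_D = 19.425 − (5/12)·18 = 11.925.

11.925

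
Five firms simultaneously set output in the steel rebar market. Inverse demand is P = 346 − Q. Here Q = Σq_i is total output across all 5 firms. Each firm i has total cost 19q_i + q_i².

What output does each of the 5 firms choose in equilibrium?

40.875

A representative firm's profit is π_i = q_i(346 − Q) − 19q_i − q_i², with Q = q_i + Σ_{j≠i} q_j.
First-order condition: 327 − 4q_i − Σ_{j≠i} q_j = 0.
With identical firms, set every q_j = q: then 327 − 4q − 4q = 0, i.e. q = 327/8 = 40.875.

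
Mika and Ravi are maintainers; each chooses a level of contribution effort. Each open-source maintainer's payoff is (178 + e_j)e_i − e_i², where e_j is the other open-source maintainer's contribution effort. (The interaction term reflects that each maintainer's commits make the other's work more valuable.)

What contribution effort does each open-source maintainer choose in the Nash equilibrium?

178

Mika's payoff is (178 + e_R)e_M − e_M².
∂π/∂e_M = 178 + e_R − 2e_M = 0, so e_M = 89 + 0.5e_R.
Setting e_M = e_R in the reaction function: e_M = 89 + 0.5e_M, so e_M = 89 / 0.5 = 178.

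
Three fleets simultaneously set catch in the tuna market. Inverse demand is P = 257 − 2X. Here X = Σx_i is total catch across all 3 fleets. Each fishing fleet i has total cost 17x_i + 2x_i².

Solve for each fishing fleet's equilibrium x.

A representative fishing fleet's profit is π_i = x_i(257 − 2X) − 17x_i − 2x_i², with X = x_i + Σ_{j≠i} x_j.
First-order condition: 240 − 8x_i − 2Σ_{j≠i} x_j = 0.
Imposing symmetry (x_j = x for all j) turns Σ_{j≠i} x_j into 2x, so 240 = 12x and x = 20.

20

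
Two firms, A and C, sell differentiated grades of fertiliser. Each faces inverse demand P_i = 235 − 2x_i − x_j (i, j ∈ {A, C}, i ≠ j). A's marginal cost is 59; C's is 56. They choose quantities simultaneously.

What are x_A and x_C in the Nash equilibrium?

35, 36

Firm A's profit: π = x_A(235 − 2x_A − x_C) − 59x_A.
∂π/∂x_A = 176 − 4x_A − x_C = 0 ⇒ x_A = 44 − 0.25x_C.
Similarly x_C = 44.75 − 0.25x_A.
Plugging x_C into A's best response: x_A = 44 − 0.25(44.75 − 0.25x_A) ⇒ 0.9375x_A = 32.8125, so x_A = 35.
Then x_C = 44.75 − 0.25·35 = 36.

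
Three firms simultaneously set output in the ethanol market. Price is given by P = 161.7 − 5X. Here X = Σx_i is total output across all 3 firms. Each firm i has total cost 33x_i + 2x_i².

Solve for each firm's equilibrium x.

A representative firm's profit is π_i = x_i(161.7 − 5X) − 33x_i − 2x_i², with X = x_i + Σ_{j≠i} x_j.
First-order condition: 128.7 − 14x_i − 5Σ_{j≠i} x_j = 0.
Imposing symmetry (x_j = x for all j) turns Σ_{j≠i} x_j into 2x, so 128.7 = 24x and x = 5.3625.

5.3625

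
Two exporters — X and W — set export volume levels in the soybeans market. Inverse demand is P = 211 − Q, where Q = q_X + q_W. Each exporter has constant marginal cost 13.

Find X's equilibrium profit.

4356

Exporter X's profit: π = q_X(211 − (q_X + q_W)) − 13q_X.
∂π/∂q_X = 198 − 2q_X − q_W = 0, so q_X = 99 − 0.5q_W.
The game is symmetric, so in equilibrium q_W = q_X: the reaction function gives 1.5q_X = 99, hence q_X = 66.
Price P = 211 − 132 = 79.
X's profit: (79 − 13)·66 = 4356.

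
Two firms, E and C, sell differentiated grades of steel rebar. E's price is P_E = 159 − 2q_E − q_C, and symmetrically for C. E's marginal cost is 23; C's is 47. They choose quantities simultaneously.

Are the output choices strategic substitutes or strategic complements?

Firm E's profit: π = q_E(159 − 2q_E − q_C) − 23q_E.
∂π/∂q_E = 136 − 4q_E − q_C = 0 ⇒ q_E = 34 − 0.25q_C.
The best-response slope dq_E/dq_C = −0.25 < 0: the reaction function is downward-sloping, so the choices are strategic substitutes.

strategic substitutes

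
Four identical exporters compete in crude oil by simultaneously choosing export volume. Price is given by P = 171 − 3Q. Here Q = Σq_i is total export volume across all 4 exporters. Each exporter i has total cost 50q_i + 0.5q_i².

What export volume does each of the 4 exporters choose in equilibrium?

7.5625

A representative exporter's profit is π_i = q_i(171 − 3Q) − 50q_i − 0.5q_i², with Q = q_i + Σ_{j≠i} q_j.
First-order condition: 121 − 7q_i − 3Σ_{j≠i} q_j = 0.
In a symmetric equilibrium every exporter chooses the same q, so Σ_{j≠i} q_j = 3q. The condition becomes 121 − 16q = 0, giving q = 121/16 = 7.5625.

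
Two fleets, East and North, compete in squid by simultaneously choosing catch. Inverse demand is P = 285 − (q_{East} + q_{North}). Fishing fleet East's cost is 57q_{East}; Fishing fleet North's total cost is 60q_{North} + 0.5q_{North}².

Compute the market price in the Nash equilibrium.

148.8

Fishing fleet East's profit: π = q_{East}(285 − (q_{East} + q_{North})) − 57q_{East}.
∂π/∂q_{East} = 228 − 2q_{East} − q_{North} = 0, so q_{East} = 114 − 0.5q_{North}.
For North: ∂π/∂q_{North} = 225 − 3q_{North} − q_{East} = 0 ⇒ q_{North} = 75 − (1/3)q_{East}.
Substituting the second reaction function into the first: q_{East} = 114 − 0.5(75 − (1/3)q_{East}), which gives (5/6)q_{East} = 76.5 ⇒ q_{East} = 91.8.
Then q_{North} = 75 − (1/3)·91.8 = 44.4.
Equilibrium price: P = 285 − 136.2 = 148.8.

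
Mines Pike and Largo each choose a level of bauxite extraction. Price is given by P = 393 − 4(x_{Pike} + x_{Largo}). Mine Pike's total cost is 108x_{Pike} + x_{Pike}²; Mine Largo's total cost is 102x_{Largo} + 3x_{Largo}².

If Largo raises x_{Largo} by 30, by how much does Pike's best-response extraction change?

-12

Mine Pike's profit: π = x_{Pike}(393 − 4(x_{Pike} + x_{Largo})) − 108x_{Pike} − x_{Pike}².
∂π/∂x_{Pike} = 285 − 10x_{Pike} − 4x_{Largo} = 0, so x_{Pike} = 28.5 − 0.4x_{Largo}.
The reaction-function slope is −0.4, so a 30-unit rise in x_{Largo} moves x_{Pike} by −0.4 × 30 = −12. Pike's best response falls — the actions are strategic substitutes.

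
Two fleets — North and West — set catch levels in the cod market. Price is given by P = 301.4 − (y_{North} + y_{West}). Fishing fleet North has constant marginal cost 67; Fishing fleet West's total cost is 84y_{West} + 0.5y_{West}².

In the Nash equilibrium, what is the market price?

164.16

Fishing fleet North's profit: π = y_{North}(301.4 − (y_{North} + y_{West})) − 67y_{North}.
∂π/∂y_{North} = 234.4 − 2y_{North} − y_{West} = 0, so y_{North} = 117.2 − 0.5y_{West}.
For West: ∂π/∂y_{West} = 217.4 − 3y_{West} − y_{North} = 0 ⇒ y_{West} = 1087/15 − (1/3)y_{North}.
Substituting the second reaction function into the first: y_{North} = 117.2 − 0.5(1087/15 − (1/3)y_{North}), which gives (5/6)y_{North} = 2429/30 ⇒ y_{North} = 97.16.
Then y_{West} = 1087/15 − (1/3)·97.16 = 40.08.
Equilibrium price: P = 301.4 − 137.24 = 164.16.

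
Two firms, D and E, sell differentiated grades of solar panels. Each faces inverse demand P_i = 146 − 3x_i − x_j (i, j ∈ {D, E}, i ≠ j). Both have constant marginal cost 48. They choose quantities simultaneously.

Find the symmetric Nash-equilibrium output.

14

Firm D's profit: π = x_D(146 − 3x_D − x_E) − 48x_D.
∂π/∂x_D = 98 − 6x_D − x_E = 0 ⇒ x_D = 49/3 − (1/6)x_E.
Setting x_D = x_E in the reaction function: x_D = 49/3 − (1/6)x_D, so x_D = (49/3) / (7/6) = 14.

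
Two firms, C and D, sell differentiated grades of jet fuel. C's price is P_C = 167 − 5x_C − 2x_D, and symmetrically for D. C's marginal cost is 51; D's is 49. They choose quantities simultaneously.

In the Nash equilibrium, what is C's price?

99.125

Firm C's profit: π = x_C(167 − 5x_C − 2x_D) − 51x_C.
∂π/∂x_C = 116 − 10x_C − 2x_D = 0 ⇒ x_C = 11.6 − 0.2x_D.
Similarly x_D = 11.8 − 0.2x_C.
Substituting the second reaction function into the first: x_C = 11.6 − 0.2(11.8 − 0.2x_C), which gives 0.96x_C = 9.24 ⇒ x_C = 9.625.
Then x_D = 11.8 − 0.2·9.625 = 9.875.
P_C = 167 − 5·9.625 − 2·9.875 = 99.125.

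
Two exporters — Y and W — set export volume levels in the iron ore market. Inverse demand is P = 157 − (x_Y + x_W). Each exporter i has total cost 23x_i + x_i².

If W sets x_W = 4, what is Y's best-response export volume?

32.5

Exporter Y's profit: π = x_Y(157 − (x_Y + x_W)) − 23x_Y − x_Y².
∂π/∂x_Y = 134 − 4x_Y − x_W = 0, so x_Y = 33.5 − 0.25x_W.
At x_W = 4: x_Y = 33.5 − 0.25·4 = 32.5.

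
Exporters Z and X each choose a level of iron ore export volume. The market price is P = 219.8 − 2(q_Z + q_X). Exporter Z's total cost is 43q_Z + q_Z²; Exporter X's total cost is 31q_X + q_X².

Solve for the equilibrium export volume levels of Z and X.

21.35, 24.35

Exporter Z's profit: π = q_Z(219.8 − 2(q_Z + q_X)) − 43q_Z − q_Z².
∂π/∂q_Z = 176.8 − 6q_Z − 2q_X = 0, so q_Z = 442/15 − (1/3)q_X.
By the same steps for X: q_X = 472/15 − (1/3)q_Z.
Solving the two reaction functions simultaneously: (1 − (−1/3)(−1/3))q_Z = 442/15 − (1/3)·(472/15), so (8/9)q_Z = 854/45 and q_Z = 21.35.
Then q_X = 472/15 − (1/3)·21.35 = 24.35.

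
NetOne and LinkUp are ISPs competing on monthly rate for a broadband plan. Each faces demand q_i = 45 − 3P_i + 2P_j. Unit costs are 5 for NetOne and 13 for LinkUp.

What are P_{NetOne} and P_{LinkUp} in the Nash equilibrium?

16.5, 19.5

NetOne's profit: π = (P_{NetOne} − 5)(45 − 3P_{NetOne} + 2P_{LinkUp}).
∂π/∂P_{NetOne} = 60 − 6P_{NetOne} + 2P_{LinkUp} = 0 ⇒ P_{NetOne} = 10 + (1/3)P_{LinkUp}.
Similarly P_{LinkUp} = 14 + (1/3)P_{NetOne}.
Plugging P_{LinkUp} into NetOne's best response: P_{NetOne} = 10 + (1/3)(14 + (1/3)P_{NetOne}) ⇒ (8/9)P_{NetOne} = 44/3, so P_{NetOne} = 16.5.
Then P_{LinkUp} = 14 + (1/3)·16.5 = 19.5.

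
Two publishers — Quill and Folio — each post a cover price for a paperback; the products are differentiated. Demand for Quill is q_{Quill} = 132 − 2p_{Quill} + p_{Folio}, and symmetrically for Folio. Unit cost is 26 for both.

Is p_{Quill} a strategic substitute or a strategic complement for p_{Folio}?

strategic complements

Quill's profit: π = (p_{Quill} − 26)(132 − 2p_{Quill} + p_{Folio}).
∂π/∂p_{Quill} = 184 − 4p_{Quill} + p_{Folio} = 0 ⇒ p_{Quill} = 46 + 0.25p_{Folio}.
The best-response slope dp_{Quill}/dp_{Folio} = 0.25 > 0: the reaction function is upward-sloping, so the choices are strategic complements.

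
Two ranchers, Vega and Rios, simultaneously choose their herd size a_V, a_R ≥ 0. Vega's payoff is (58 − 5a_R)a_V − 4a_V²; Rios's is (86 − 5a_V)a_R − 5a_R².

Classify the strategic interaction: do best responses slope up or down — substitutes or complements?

Expanding Vega's payoff: 58a_V − 5a_Ra_V − 4a_V².
∂π/∂a_V = 58 − 5a_R − 8a_V = 0, so a_V = 7.25 − 0.625a_R.
The best-response slope da_V/da_R = −0.625 < 0: the reaction function is downward-sloping, so the choices are strategic substitutes.

strategic substitutes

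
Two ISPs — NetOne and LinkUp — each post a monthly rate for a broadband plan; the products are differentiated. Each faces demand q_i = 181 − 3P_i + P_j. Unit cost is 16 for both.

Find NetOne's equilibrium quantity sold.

NetOne's profit: π = (P_{NetOne} − 16)(181 − 3P_{NetOne} + P_{LinkUp}).
∂π/∂P_{NetOne} = 229 − 6P_{NetOne} + P_{LinkUp} = 0 ⇒ P_{NetOne} = 229/6 + (1/6)P_{LinkUp}.
The game is symmetric, so in equilibrium P_{LinkUp} = P_{NetOne}: the reaction function gives (5/6)P_{NetOne} = 229/6, hence P_{NetOne} = 45.8.
q_{NetOne} = 181 − 3·45.8 + 45.8 = 89.4.

89.4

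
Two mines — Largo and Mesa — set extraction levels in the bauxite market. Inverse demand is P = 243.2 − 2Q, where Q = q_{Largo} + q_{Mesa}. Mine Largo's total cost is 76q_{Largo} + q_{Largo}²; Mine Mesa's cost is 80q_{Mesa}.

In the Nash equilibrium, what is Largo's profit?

879.2832

Mine Largo's profit: π = q_{Largo}(243.2 − 2(q_{Largo} + q_{Mesa})) − 76q_{Largo} − q_{Largo}².
∂π/∂q_{Largo} = 167.2 − 6q_{Largo} − 2q_{Mesa} = 0, so q_{Largo} = 418/15 − (1/3)q_{Mesa}.
For Mesa: ∂π/∂q_{Mesa} = 163.2 − 4q_{Mesa} − 2q_{Largo} = 0 ⇒ q_{Mesa} = 40.8 − 0.5q_{Largo}.
Substituting the second reaction function into the first: q_{Largo} = 418/15 − (1/3)(40.8 − 0.5q_{Largo}), which gives (5/6)q_{Largo} = 214/15 ⇒ q_{Largo} = 17.12.
Then q_{Mesa} = 40.8 − 0.5·17.12 = 32.24.
Price P = 243.2 − 2·49.36 = 144.48.
Largo's profit: (144.48 − 76)·17.12 − (17.12)² = 879.2832.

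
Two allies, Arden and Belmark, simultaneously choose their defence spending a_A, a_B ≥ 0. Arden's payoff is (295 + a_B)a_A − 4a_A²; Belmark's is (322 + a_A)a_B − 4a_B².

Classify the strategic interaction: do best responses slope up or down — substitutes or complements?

strategic complements

Expanding Arden's payoff: 295a_A + a_Ba_A − 4a_A².
∂π/∂a_A = 295 + a_B − 8a_A = 0, so a_A = 36.875 + 0.125a_B.
The best-response slope da_A/da_B = 0.125 > 0: the reaction function is upward-sloping, so the choices are strategic complements.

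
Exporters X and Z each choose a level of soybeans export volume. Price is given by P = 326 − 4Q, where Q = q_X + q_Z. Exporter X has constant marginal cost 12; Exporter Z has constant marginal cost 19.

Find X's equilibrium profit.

2862.25

Exporter X's profit: π = q_X(326 − 4(q_X + q_Z)) − 12q_X.
∂π/∂q_X = 314 − 8q_X − 4q_Z = 0, so q_X = 39.25 − 0.5q_Z.
By the same steps for Z: q_Z = 38.375 − 0.5q_X.
Solving the two reaction functions simultaneously: (1 − (−0.5)(−0.5))q_X = 39.25 − 0.5·38.375, so 0.75q_X = 20.0625 and q_X = 26.75.
Then q_Z = 38.375 − 0.5·26.75 = 25.
Price P = 326 − 4·51.75 = 119.
X's profit: (119 − 12)·26.75 = 2862.25.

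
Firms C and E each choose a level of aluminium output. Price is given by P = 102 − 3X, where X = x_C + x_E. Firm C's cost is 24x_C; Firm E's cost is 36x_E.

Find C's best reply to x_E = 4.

Firm C's profit: π = x_C(102 − 3(x_C + x_E)) − 24x_C.
∂π/∂x_C = 78 − 6x_C − 3x_E = 0, so x_C = 13 − 0.5x_E.
At x_E = 4: x_C = 13 − 0.5·4 = 11.

11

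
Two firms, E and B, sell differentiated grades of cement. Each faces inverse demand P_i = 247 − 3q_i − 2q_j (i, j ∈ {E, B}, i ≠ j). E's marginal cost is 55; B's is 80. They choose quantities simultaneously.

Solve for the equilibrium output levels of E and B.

25.5625, 19.3125

Firm E's profit: π = q_E(247 − 3q_E − 2q_B) − 55q_E.
∂π/∂q_E = 192 − 6q_E − 2q_B = 0 ⇒ q_E = 32 − (1/3)q_B.
Similarly q_B = 167/6 − (1/3)q_E.
Substituting the second reaction function into the first: q_E = 32 − (1/3)(167/6 − (1/3)q_E), which gives (8/9)q_E = 409/18 ⇒ q_E = 25.5625.
Then q_B = 167/6 − (1/3)·25.5625 = 19.3125.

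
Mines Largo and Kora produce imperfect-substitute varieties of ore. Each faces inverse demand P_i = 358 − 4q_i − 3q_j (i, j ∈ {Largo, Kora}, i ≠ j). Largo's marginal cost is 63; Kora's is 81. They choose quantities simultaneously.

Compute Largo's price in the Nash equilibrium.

Mine Largo's profit: π = q_{Largo}(358 − 4q_{Largo} − 3q_{Kora}) − 63q_{Largo}.
∂π/∂q_{Largo} = 295 − 8q_{Largo} − 3q_{Kora} = 0 ⇒ q_{Largo} = 36.875 − 0.375q_{Kora}.
Similarly q_{Kora} = 34.625 − 0.375q_{Largo}.
Plugging q_{Kora} into Largo's best response: q_{Largo} = 36.875 − 0.375(34.625 − 0.375q_{Largo}) ⇒ (55/64)q_{Largo} = 1529/64, so q_{Largo} = 27.8.
Then q_{Kora} = 34.625 − 0.375·27.8 = 24.2.
P_{Largo} = 358 − 4·27.8 − 3·24.2 = 174.2.

174.2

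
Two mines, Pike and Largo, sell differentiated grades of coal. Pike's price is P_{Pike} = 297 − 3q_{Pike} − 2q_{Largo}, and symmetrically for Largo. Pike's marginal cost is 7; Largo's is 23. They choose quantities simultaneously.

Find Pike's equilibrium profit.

Mine Pike's profit: π = q_{Pike}(297 − 3q_{Pike} − 2q_{Largo}) − 7q_{Pike}.
∂π/∂q_{Pike} = 290 − 6q_{Pike} − 2q_{Largo} = 0 ⇒ q_{Pike} = 145/3 − (1/3)q_{Largo}.
Similarly q_{Largo} = 137/3 − (1/3)q_{Pike}.
Substituting the second reaction function into the first: q_{Pike} = 145/3 − (1/3)(137/3 − (1/3)q_{Pike}), which gives (8/9)q_{Pike} = 298/9 ⇒ q_{Pike} = 37.25.
Then q_{Largo} = 137/3 − (1/3)·37.25 = 33.25.
P_{Pike} = 297 − 3·37.25 − 2·33.25 = 118.75.
Profit = (118.75 − 7)·37.25 = 4162.6875.

4162.6875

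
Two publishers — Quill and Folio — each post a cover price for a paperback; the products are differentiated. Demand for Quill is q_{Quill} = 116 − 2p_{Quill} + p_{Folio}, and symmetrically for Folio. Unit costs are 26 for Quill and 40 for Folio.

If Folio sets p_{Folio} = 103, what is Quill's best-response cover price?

67.75

Quill's profit: π = (p_{Quill} − 26)(116 − 2p_{Quill} + p_{Folio}).
∂π/∂p_{Quill} = 168 − 4p_{Quill} + p_{Folio} = 0 ⇒ p_{Quill} = 42 + 0.25p_{Folio}.
At p_{Folio} = 103: p_{Quill} = 42 + 0.25·103 = 67.75.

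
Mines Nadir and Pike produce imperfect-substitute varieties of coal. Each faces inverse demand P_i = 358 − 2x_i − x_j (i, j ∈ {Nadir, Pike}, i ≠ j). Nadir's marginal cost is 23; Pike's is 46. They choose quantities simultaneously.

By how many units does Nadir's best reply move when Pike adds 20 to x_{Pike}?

-5

Mine Nadir's profit: π = x_{Nadir}(358 − 2x_{Nadir} − x_{Pike}) − 23x_{Nadir}.
∂π/∂x_{Nadir} = 335 − 4x_{Nadir} − x_{Pike} = 0 ⇒ x_{Nadir} = 83.75 − 0.25x_{Pike}.
The reaction-function slope is −0.25, so a 20-unit rise in x_{Pike} moves x_{Nadir} by −0.25 × 20 = −5. Nadir's best response falls — the actions are strategic substitutes.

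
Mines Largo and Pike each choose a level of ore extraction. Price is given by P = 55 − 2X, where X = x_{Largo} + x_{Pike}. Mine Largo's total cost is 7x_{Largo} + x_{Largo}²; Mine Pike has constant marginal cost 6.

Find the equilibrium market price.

Mine Largo's profit: π = x_{Largo}(55 − 2(x_{Largo} + x_{Pike})) − 7x_{Largo} − x_{Largo}².
∂π/∂x_{Largo} = 48 − 6x_{Largo} − 2x_{Pike} = 0, so x_{Largo} = 8 − (1/3)x_{Pike}.
For Pike: ∂π/∂x_{Pike} = 49 − 4x_{Pike} − 2x_{Largo} = 0 ⇒ x_{Pike} = 12.25 − 0.5x_{Largo}.
Plugging x_{Pike} into Largo's best response: x_{Largo} = 8 − (1/3)(12.25 − 0.5x_{Largo}) ⇒ (5/6)x_{Largo} = 47/12, so x_{Largo} = 4.7.
Then x_{Pike} = 12.25 − 0.5·4.7 = 9.9.
Equilibrium price: P = 55 − 2·14.6 = 25.8.

25.8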